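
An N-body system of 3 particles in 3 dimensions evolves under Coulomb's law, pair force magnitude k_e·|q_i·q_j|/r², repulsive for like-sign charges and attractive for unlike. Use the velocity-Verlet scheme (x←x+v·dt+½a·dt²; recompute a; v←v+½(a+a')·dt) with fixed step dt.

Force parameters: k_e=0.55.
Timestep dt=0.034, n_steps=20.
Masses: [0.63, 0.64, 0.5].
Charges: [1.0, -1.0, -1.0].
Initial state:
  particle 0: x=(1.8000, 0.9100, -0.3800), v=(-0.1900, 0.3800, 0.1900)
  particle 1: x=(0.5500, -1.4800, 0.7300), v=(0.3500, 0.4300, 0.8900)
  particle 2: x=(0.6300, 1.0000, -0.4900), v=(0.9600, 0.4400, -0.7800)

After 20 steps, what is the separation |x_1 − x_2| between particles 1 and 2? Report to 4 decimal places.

step 0: x0=(1.8000, 0.9100, -0.3800) x1=(0.5500, -1.4800, 0.7300) x2=(0.6300, 1.0000, -0.4900)
step 1: x0=(1.7932, 0.9229, -0.3736) x1=(0.5619, -1.4654, 0.7603) x2=(0.6631, 1.0150, -0.5165)
step 2: x0=(1.7855, 0.9358, -0.3672) x1=(0.5739, -1.4508, 0.7905) x2=(0.6972, 1.0301, -0.5430)
step 3: x0=(1.7770, 0.9486, -0.3608) x1=(0.5859, -1.4362, 0.8208) x2=(0.7323, 1.0452, -0.5694)
step 4: x0=(1.7675, 0.9614, -0.3546) x1=(0.5980, -1.4217, 0.8511) x2=(0.7684, 1.0603, -0.5956)
step 5: x0=(1.7571, 0.9742, -0.3486) x1=(0.6100, -1.4071, 0.8815) x2=(0.8058, 1.0755, -0.6216)
step 6: x0=(1.7457, 0.9871, -0.3428) x1=(0.6222, -1.3925, 0.9118) x2=(0.8444, 1.0907, -0.6474)
step 7: x0=(1.7332, 0.9999, -0.3374) x1=(0.6343, -1.3780, 0.9421) x2=(0.8843, 1.1058, -0.6728)
step 8: x0=(1.7196, 1.0128, -0.3322) x1=(0.6465, -1.3634, 0.9725) x2=(0.9256, 1.1209, -0.6977)
step 9: x0=(1.7047, 1.0257, -0.3276) x1=(0.6588, -1.3489, 1.0028) x2=(0.9684, 1.1359, -0.7220)
step 10: x0=(1.6886, 1.0388, -0.3236) x1=(0.6710, -1.3343, 1.0332) x2=(1.0128, 1.1508, -0.7456)
step 11: x0=(1.6711, 1.0519, -0.3204) x1=(0.6833, -1.3197, 1.0636) x2=(1.0588, 1.1655, -0.7682)
step 12: x0=(1.6522, 1.0652, -0.3181) x1=(0.6957, -1.3051, 1.0939) x2=(1.1066, 1.1800, -0.7896)
step 13: x0=(1.6318, 1.0788, -0.3169) x1=(0.7080, -1.2905, 1.1243) x2=(1.1562, 1.1943, -0.8096)
step 14: x0=(1.6100, 1.0925, -0.3172) x1=(0.7204, -1.2759, 1.1547) x2=(1.2076, 1.2081, -0.8278)
step 15: x0=(1.5867, 1.1066, -0.3193) x1=(0.7328, -1.2613, 1.1851) x2=(1.2608, 1.2216, -0.8438)
step 16: x0=(1.5620, 1.1210, -0.3234) x1=(0.7452, -1.2466, 1.2155) x2=(1.3157, 1.2346, -0.8571)
step 17: x0=(1.5362, 1.1359, -0.3299) x1=(0.7576, -1.2319, 1.2459) x2=(1.3721, 1.2470, -0.8674)
step 18: x0=(1.5095, 1.1513, -0.3393) x1=(0.7700, -1.2172, 1.2762) x2=(1.4296, 1.2587, -0.8741)
step 19: x0=(1.4822, 1.1673, -0.3518) x1=(0.7825, -1.2025, 1.3066) x2=(1.4878, 1.2697, -0.8769)
step 20: x0=(1.4550, 1.1838, -0.3677) x1=(0.7949, -1.1877, 1.3370) x2=(1.5459, 1.2799, -0.8753)

3.3982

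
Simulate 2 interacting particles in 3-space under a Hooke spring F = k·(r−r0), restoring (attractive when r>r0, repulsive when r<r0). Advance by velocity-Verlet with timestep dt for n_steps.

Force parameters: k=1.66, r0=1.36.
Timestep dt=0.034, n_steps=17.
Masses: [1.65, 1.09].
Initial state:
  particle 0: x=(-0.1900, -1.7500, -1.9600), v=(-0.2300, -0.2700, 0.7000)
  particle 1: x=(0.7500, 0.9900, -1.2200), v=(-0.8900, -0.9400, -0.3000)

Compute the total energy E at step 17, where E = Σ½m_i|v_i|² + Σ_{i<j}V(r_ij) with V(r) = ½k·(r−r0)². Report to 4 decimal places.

3.6737

step 0: x0=(-0.1900, -1.7500, -1.9600) x1=(0.7500, 0.9900, -1.2200)
step 1: x0=(-0.1975, -1.7583, -1.9360) x1=(0.7193, 0.9567, -1.2306)
step 2: x0=(-0.2045, -1.7649, -1.9115) x1=(0.6877, 0.9209, -1.2418)
step 3: x0=(-0.2109, -1.7699, -1.8866) x1=(0.6553, 0.8825, -1.2536)
step 4: x0=(-0.2167, -1.7732, -1.8613) x1=(0.6221, 0.8417, -1.2661)
step 5: x0=(-0.2221, -1.7750, -1.8357) x1=(0.5881, 0.7985, -1.2790)
step 6: x0=(-0.2270, -1.7752, -1.8097) x1=(0.5534, 0.7530, -1.2925)
step 7: x0=(-0.2314, -1.7740, -1.7835) x1=(0.5180, 0.7053, -1.3064)
step 8: x0=(-0.2354, -1.7714, -1.7569) x1=(0.4820, 0.6555, -1.3208)
step 9: x0=(-0.2391, -1.7674, -1.7302) x1=(0.4454, 0.6037, -1.3355)
step 10: x0=(-0.2423, -1.7622, -1.7032) x1=(0.4082, 0.5500, -1.3505)
step 11: x0=(-0.2452, -1.7559, -1.6760) x1=(0.3705, 0.4945, -1.3658)
step 12: x0=(-0.2479, -1.7484, -1.6487) x1=(0.3324, 0.4373, -1.3813)
step 13: x0=(-0.2502, -1.7399, -1.6213) x1=(0.2939, 0.3786, -1.3970)
step 14: x0=(-0.2523, -1.7304, -1.5938) x1=(0.2550, 0.3184, -1.4128)
step 15: x0=(-0.2542, -1.7201, -1.5661) x1=(0.2158, 0.2570, -1.4288)
step 16: x0=(-0.2559, -1.7091, -1.5385) x1=(0.1763, 0.1944, -1.4448)
step 17: x0=(-0.2575, -1.6973, -1.5108) x1=(0.1365, 0.1307, -1.4609)
step 0 velocities: v0=(-0.2300, -0.2700, 0.7000) v1=(-0.8900, -0.9400, -0.3000)
step 0: KE=1.4703, PE=2.2046, E=3.6750
step 17 velocities: v0=(-0.0442, 0.3537, 0.8148) v1=(-1.1713, -1.8841, -0.4738)
step 17: KE=3.4572, PE=0.2165, E=3.6737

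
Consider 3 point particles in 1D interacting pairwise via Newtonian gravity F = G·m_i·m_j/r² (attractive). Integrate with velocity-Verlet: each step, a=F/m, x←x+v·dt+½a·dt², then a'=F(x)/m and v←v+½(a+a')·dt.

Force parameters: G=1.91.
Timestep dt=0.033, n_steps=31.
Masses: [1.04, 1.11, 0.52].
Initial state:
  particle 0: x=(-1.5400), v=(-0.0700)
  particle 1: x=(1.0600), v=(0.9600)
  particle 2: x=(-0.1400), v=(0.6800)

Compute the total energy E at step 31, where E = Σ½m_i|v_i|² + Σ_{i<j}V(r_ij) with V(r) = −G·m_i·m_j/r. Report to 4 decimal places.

-1.8544

step 0: x0=(-1.5400) x1=(1.0600) x2=(-0.1400)
step 1: x0=(-1.5419) x1=(1.0911) x2=(-0.1173)
step 2: x0=(-1.5429) x1=(1.1212) x2=(-0.0941)
step 3: x0=(-1.5430) x1=(1.1503) x2=(-0.0704)
step 4: x0=(-1.5424) x1=(1.1783) x2=(-0.0461)
step 5: x0=(-1.5409) x1=(1.2053) x2=(-0.0212)
step 6: x0=(-1.5387) x1=(1.2313) x2=(0.0042)
step 7: x0=(-1.5357) x1=(1.2564) x2=(0.0303)
step 8: x0=(-1.5320) x1=(1.2804) x2=(0.0571)
step 9: x0=(-1.5275) x1=(1.3034) x2=(0.0845)
step 10: x0=(-1.5224) x1=(1.3254) x2=(0.1126)
step 11: x0=(-1.5165) x1=(1.3464) x2=(0.1416)
step 12: x0=(-1.5100) x1=(1.3664) x2=(0.1713)
step 13: x0=(-1.5029) x1=(1.3854) x2=(0.2018)
step 14: x0=(-1.4950) x1=(1.4034) x2=(0.2333)
step 15: x0=(-1.4866) x1=(1.4203) x2=(0.2657)
step 16: x0=(-1.4775) x1=(1.4361) x2=(0.2992)
step 17: x0=(-1.4678) x1=(1.4509) x2=(0.3337)
step 18: x0=(-1.4575) x1=(1.4645) x2=(0.3695)
step 19: x0=(-1.4466) x1=(1.4770) x2=(0.4065)
step 20: x0=(-1.4351) x1=(1.4883) x2=(0.4449)
step 21: x0=(-1.4230) x1=(1.4983) x2=(0.4848)
step 22: x0=(-1.4104) x1=(1.5070) x2=(0.5264)
step 23: x0=(-1.3972) x1=(1.5144) x2=(0.5698)
step 24: x0=(-1.3835) x1=(1.5203) x2=(0.6152)
step 25: x0=(-1.3692) x1=(1.5246) x2=(0.6629)
step 26: x0=(-1.3544) x1=(1.5272) x2=(0.7131)
step 27: x0=(-1.3390) x1=(1.5279) x2=(0.7664)
step 28: x0=(-1.3232) x1=(1.5264) x2=(0.8232)
step 29: x0=(-1.3068) x1=(1.5225) x2=(0.8841)
step 30: x0=(-1.2899) x1=(1.5157) x2=(0.9503)
step 31: x0=(-1.2724) x1=(1.5053) x2=(1.0232)
step 0 velocities: v0=(-0.0700) v1=(0.9600) v2=(0.6800)
step 0: KE=0.6343, PE=-2.5046, E=-1.8703
step 31 velocities: v0=(0.5355) v1=(-0.3920) v2=(2.3550)
step 31: KE=1.6763, PE=-3.5308, E=-1.8544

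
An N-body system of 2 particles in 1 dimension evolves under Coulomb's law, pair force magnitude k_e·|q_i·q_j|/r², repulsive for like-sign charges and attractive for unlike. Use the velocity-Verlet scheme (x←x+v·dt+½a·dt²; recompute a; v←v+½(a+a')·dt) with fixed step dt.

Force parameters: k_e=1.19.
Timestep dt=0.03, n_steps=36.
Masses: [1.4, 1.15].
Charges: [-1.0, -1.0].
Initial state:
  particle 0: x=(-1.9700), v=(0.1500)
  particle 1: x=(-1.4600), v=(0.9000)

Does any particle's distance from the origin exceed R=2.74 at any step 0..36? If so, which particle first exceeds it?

no

step 0: x0=(-1.9700) x1=(-1.4600)
step 1: x0=(-1.9670) x1=(-1.4312)
step 2: x0=(-1.9666) x1=(-1.3992)
step 3: x0=(-1.9686) x1=(-1.3642)
step 4: x0=(-1.9727) x1=(-1.3268)
step 5: x0=(-1.9787) x1=(-1.2871)
step 6: x0=(-1.9862) x1=(-1.2454)
step 7: x0=(-1.9951) x1=(-1.2021)
step 8: x0=(-2.0053) x1=(-1.1572)
step 9: x0=(-2.0165) x1=(-1.1111)
step 10: x0=(-2.0286) x1=(-1.0638)
step 11: x0=(-2.0416) x1=(-1.0156)
step 12: x0=(-2.0553) x1=(-0.9664)
step 13: x0=(-2.0696) x1=(-0.9165)
step 14: x0=(-2.0846) x1=(-0.8658)
step 15: x0=(-2.1000) x1=(-0.8146)
step 16: x0=(-2.1159) x1=(-0.7628)
step 17: x0=(-2.1322) x1=(-0.7104)
step 18: x0=(-2.1489) x1=(-0.6576)
step 19: x0=(-2.1659) x1=(-0.6044)
step 20: x0=(-2.1833) x1=(-0.5508)
step 21: x0=(-2.2009) x1=(-0.4969)
step 22: x0=(-2.2188) x1=(-0.4426)
step 23: x0=(-2.2369) x1=(-0.3880)
step 24: x0=(-2.2553) x1=(-0.3332)
step 25: x0=(-2.2739) x1=(-0.2781)
step 26: x0=(-2.2926) x1=(-0.2228)
step 27: x0=(-2.3116) x1=(-0.1673)
step 28: x0=(-2.3307) x1=(-0.1115)
step 29: x0=(-2.3499) x1=(-0.0556)
step 30: x0=(-2.3694) x1=(0.0005)
step 31: x0=(-2.3889) x1=(0.0568)
step 32: x0=(-2.4086) x1=(0.1132)
step 33: x0=(-2.4284) x1=(0.1698)
step 34: x0=(-2.4483) x1=(0.2265)
step 35: x0=(-2.4683) x1=(0.2833)
step 36: x0=(-2.4884) x1=(0.3403)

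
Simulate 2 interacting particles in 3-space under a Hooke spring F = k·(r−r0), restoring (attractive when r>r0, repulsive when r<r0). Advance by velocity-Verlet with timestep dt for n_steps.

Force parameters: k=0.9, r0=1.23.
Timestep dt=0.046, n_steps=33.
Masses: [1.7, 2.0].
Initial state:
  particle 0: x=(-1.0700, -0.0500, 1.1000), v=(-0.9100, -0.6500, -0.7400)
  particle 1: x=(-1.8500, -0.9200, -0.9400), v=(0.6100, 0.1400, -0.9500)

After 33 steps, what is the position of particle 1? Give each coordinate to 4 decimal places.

(-0.9194, -0.6115, -1.9502)

step 0: x0=(-1.0700, -0.0500, 1.1000) x1=(-1.8500, -0.9200, -0.9400)
step 1: x0=(-1.1121, -0.0801, 1.0654) x1=(-1.8218, -0.9134, -0.9832)
step 2: x0=(-1.1545, -0.1107, 1.0298) x1=(-1.7932, -0.9064, -1.0256)
step 3: x0=(-1.1973, -0.1417, 0.9930) x1=(-1.7644, -0.8990, -1.0670)
step 4: x0=(-1.2403, -0.1731, 0.9552) x1=(-1.7353, -0.8913, -1.1075)
step 5: x0=(-1.2837, -0.2048, 0.9164) x1=(-1.7060, -0.8833, -1.1471)
step 6: x0=(-1.3272, -0.2369, 0.8765) x1=(-1.6765, -0.8750, -1.1859)
step 7: x0=(-1.3709, -0.2693, 0.8357) x1=(-1.6469, -0.8665, -1.2238)
step 8: x0=(-1.4147, -0.3019, 0.7938) x1=(-1.6172, -0.8577, -1.2608)
step 9: x0=(-1.4586, -0.3349, 0.7510) x1=(-1.5873, -0.8486, -1.2970)
step 10: x0=(-1.5026, -0.3681, 0.7072) x1=(-1.5575, -0.8394, -1.3324)
step 11: x0=(-1.5466, -0.4014, 0.6624) x1=(-1.5276, -0.8300, -1.3670)
step 12: x0=(-1.5906, -0.4350, 0.6168) x1=(-1.4977, -0.8204, -1.4009)
step 13: x0=(-1.6346, -0.4688, 0.5702) x1=(-1.4679, -0.8107, -1.4339)
step 14: x0=(-1.6785, -0.5027, 0.5227) x1=(-1.4381, -0.8008, -1.4662)
step 15: x0=(-1.7223, -0.5368, 0.4744) x1=(-1.4084, -0.7909, -1.4977)
step 16: x0=(-1.7659, -0.5709, 0.4252) x1=(-1.3788, -0.7808, -1.5285)
step 17: x0=(-1.8094, -0.6052, 0.3751) x1=(-1.3494, -0.7707, -1.5586)
step 18: x0=(-1.8527, -0.6395, 0.3243) x1=(-1.3201, -0.7605, -1.5880)
step 19: x0=(-1.8957, -0.6739, 0.2726) x1=(-1.2910, -0.7502, -1.6167)
step 20: x0=(-1.9385, -0.7083, 0.2201) x1=(-1.2622, -0.7400, -1.6447)
step 21: x0=(-1.9810, -0.7427, 0.1668) x1=(-1.2336, -0.7297, -1.6721)
step 22: x0=(-2.0232, -0.7771, 0.1127) x1=(-1.2052, -0.7194, -1.6987)
step 23: x0=(-2.0650, -0.8115, 0.0578) x1=(-1.1772, -0.7091, -1.7247)
step 24: x0=(-2.1065, -0.8459, 0.0022) x1=(-1.1495, -0.6989, -1.7501)
step 25: x0=(-2.1475, -0.8801, -0.0541) x1=(-1.1221, -0.6888, -1.7748)
step 26: x0=(-2.1881, -0.9143, -0.1113) x1=(-1.0951, -0.6787, -1.7989)
step 27: x0=(-2.2283, -0.9484, -0.1691) x1=(-1.0685, -0.6687, -1.8224)
step 28: x0=(-2.2679, -0.9824, -0.2277) x1=(-1.0424, -0.6588, -1.8452)
step 29: x0=(-2.3069, -1.0162, -0.2871) x1=(-1.0167, -0.6490, -1.8674)
step 30: x0=(-2.3454, -1.0499, -0.3471) x1=(-0.9916, -0.6393, -1.8890)
step 31: x0=(-2.3832, -1.0834, -0.4079) x1=(-0.9669, -0.6299, -1.9100)
step 32: x0=(-2.4204, -1.1166, -0.4693) x1=(-0.9428, -0.6206, -1.9304)
step 33: x0=(-2.4569, -1.1496, -0.5315) x1=(-0.9194, -0.6115, -1.9502)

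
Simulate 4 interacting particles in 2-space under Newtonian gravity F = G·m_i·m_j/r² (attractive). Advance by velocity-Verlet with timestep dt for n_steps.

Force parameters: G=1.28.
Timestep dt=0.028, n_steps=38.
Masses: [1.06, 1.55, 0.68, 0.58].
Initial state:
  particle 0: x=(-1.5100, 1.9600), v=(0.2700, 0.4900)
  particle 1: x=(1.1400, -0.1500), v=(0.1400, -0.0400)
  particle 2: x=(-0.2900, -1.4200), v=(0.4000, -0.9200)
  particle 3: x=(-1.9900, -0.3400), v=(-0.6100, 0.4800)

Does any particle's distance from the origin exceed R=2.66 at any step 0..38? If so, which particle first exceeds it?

no

step 0: x0=(-1.5100, 1.9600) x1=(1.1400, -0.1500) x2=(-0.2900, -1.4200) x3=(-1.9900, -0.3400)
step 1: x0=(-1.5024, 1.9736) x1=(1.1438, -0.1512) x2=(-0.2787, -1.4455) x3=(-2.0069, -0.3265)
step 2: x0=(-1.4947, 1.9870) x1=(1.1473, -0.1524) x2=(-0.2673, -1.4706) x3=(-2.0235, -0.3129)
step 3: x0=(-1.4869, 2.0001) x1=(1.1506, -0.1537) x2=(-0.2556, -1.4953) x3=(-2.0397, -0.2992)
step 4: x0=(-1.4790, 2.0130) x1=(1.1536, -0.1550) x2=(-0.2439, -1.5196) x3=(-2.0557, -0.2854)
step 5: x0=(-1.4710, 2.0257) x1=(1.1563, -0.1565) x2=(-0.2319, -1.5434) x3=(-2.0713, -0.2714)
step 6: x0=(-1.4629, 2.0381) x1=(1.1588, -0.1580) x2=(-0.2198, -1.5668) x3=(-2.0866, -0.2574)
step 7: x0=(-1.4547, 2.0503) x1=(1.1610, -0.1595) x2=(-0.2075, -1.5898) x3=(-2.1016, -0.2432)
step 8: x0=(-1.4464, 2.0623) x1=(1.1630, -0.1612) x2=(-0.1950, -1.6124) x3=(-2.1163, -0.2290)
step 9: x0=(-1.4381, 2.0740) x1=(1.1648, -0.1629) x2=(-0.1824, -1.6345) x3=(-2.1307, -0.2146)
step 10: x0=(-1.4296, 2.0856) x1=(1.1663, -0.1647) x2=(-0.1697, -1.6562) x3=(-2.1448, -0.2001)
step 11: x0=(-1.4211, 2.0969) x1=(1.1676, -0.1665) x2=(-0.1567, -1.6776) x3=(-2.1587, -0.1855)
step 12: x0=(-1.4125, 2.1079) x1=(1.1686, -0.1684) x2=(-0.1436, -1.6985) x3=(-2.1722, -0.1708)
step 13: x0=(-1.4038, 2.1188) x1=(1.1695, -0.1704) x2=(-0.1304, -1.7190) x3=(-2.1855, -0.1560)
step 14: x0=(-1.3950, 2.1294) x1=(1.1701, -0.1724) x2=(-0.1170, -1.7391) x3=(-2.1985, -0.1411)
step 15: x0=(-1.3862, 2.1399) x1=(1.1704, -0.1746) x2=(-0.1034, -1.7588) x3=(-2.2112, -0.1260)
step 16: x0=(-1.3773, 2.1500) x1=(1.1706, -0.1767) x2=(-0.0897, -1.7781) x3=(-2.2236, -0.1109)
step 17: x0=(-1.3683, 2.1600) x1=(1.1705, -0.1790) x2=(-0.0759, -1.7970) x3=(-2.2358, -0.0956)
step 18: x0=(-1.3592, 2.1698) x1=(1.1702, -0.1813) x2=(-0.0619, -1.8155) x3=(-2.2476, -0.0802)
step 19: x0=(-1.3501, 2.1793) x1=(1.1697, -0.1837) x2=(-0.0477, -1.8336) x3=(-2.2593, -0.0648)
step 20: x0=(-1.3409, 2.1886) x1=(1.1690, -0.1862) x2=(-0.0334, -1.8513) x3=(-2.2706, -0.0492)
step 21: x0=(-1.3316, 2.1977) x1=(1.1681, -0.1887) x2=(-0.0190, -1.8686) x3=(-2.2817, -0.0335)
step 22: x0=(-1.3223, 2.2066) x1=(1.1670, -0.1913) x2=(-0.0044, -1.8855) x3=(-2.2925, -0.0176)
step 23: x0=(-1.3129, 2.2153) x1=(1.1657, -0.1939) x2=(0.0103, -1.9020) x3=(-2.3031, -0.0017)
step 24: x0=(-1.3034, 2.2237) x1=(1.1642, -0.1967) x2=(0.0251, -1.9181) x3=(-2.3134, 0.0143)
step 25: x0=(-1.2939, 2.2320) x1=(1.1624, -0.1995) x2=(0.0401, -1.9338) x3=(-2.3234, 0.0305)
step 26: x0=(-1.2843, 2.2400) x1=(1.1605, -0.2023) x2=(0.0552, -1.9491) x3=(-2.3332, 0.0467)
step 27: x0=(-1.2746, 2.2478) x1=(1.1584, -0.2053) x2=(0.0705, -1.9640) x3=(-2.3427, 0.0631)
step 28: x0=(-1.2649, 2.2554) x1=(1.1561, -0.2083) x2=(0.0859, -1.9785) x3=(-2.3520, 0.0795)
step 29: x0=(-1.2551, 2.2628) x1=(1.1536, -0.2113) x2=(0.1014, -1.9926) x3=(-2.3610, 0.0961)
step 30: x0=(-1.2453, 2.2699) x1=(1.1509, -0.2145) x2=(0.1170, -2.0063) x3=(-2.3698, 0.1128)
step 31: x0=(-1.2354, 2.2769) x1=(1.1480, -0.2177) x2=(0.1328, -2.0196) x3=(-2.3783, 0.1296)
step 32: x0=(-1.2255, 2.2836) x1=(1.1449, -0.2210) x2=(0.1487, -2.0325) x3=(-2.3865, 0.1465)
step 33: x0=(-1.2155, 2.2902) x1=(1.1417, -0.2243) x2=(0.1647, -2.0450) x3=(-2.3945, 0.1635)
step 34: x0=(-1.2054, 2.2965) x1=(1.1383, -0.2277) x2=(0.1808, -2.0571) x3=(-2.4022, 0.1806)
step 35: x0=(-1.1953, 2.3026) x1=(1.1346, -0.2312) x2=(0.1970, -2.0688) x3=(-2.4097, 0.1978)
step 36: x0=(-1.1852, 2.3085) x1=(1.1308, -0.2348) x2=(0.2134, -2.0800) x3=(-2.4170, 0.2151)
step 37: x0=(-1.1750, 2.3141) x1=(1.1269, -0.2384) x2=(0.2298, -2.0909) x3=(-2.4239, 0.2325)
step 38: x0=(-1.1648, 2.3196) x1=(1.1227, -0.2421) x2=(0.2464, -2.1014) x3=(-2.4306, 0.2500)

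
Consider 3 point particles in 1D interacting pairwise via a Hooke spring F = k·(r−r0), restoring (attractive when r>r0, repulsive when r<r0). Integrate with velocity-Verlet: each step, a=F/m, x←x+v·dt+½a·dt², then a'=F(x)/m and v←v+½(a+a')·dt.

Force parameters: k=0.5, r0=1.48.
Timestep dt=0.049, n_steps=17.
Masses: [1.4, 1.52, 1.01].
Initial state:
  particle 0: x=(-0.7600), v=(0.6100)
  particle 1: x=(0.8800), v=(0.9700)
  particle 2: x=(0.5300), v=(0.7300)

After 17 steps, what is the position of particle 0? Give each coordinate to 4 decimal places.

(-0.2405)

step 0: x0=(-0.7600) x1=(0.8800) x2=(0.5300)
step 1: x0=(-0.7301) x1=(0.9279) x2=(0.5652)
step 2: x0=(-0.7003) x1=(0.9766) x2=(0.5993)
step 3: x0=(-0.6704) x1=(1.0259) x2=(0.6323)
step 4: x0=(-0.6404) x1=(1.0760) x2=(0.6642)
step 5: x0=(-0.6105) x1=(1.1267) x2=(0.6951)
step 6: x0=(-0.5804) x1=(1.1780) x2=(0.7249)
step 7: x0=(-0.5503) x1=(1.2300) x2=(0.7537)
step 8: x0=(-0.5201) x1=(1.2825) x2=(0.7816)
step 9: x0=(-0.4897) x1=(1.3355) x2=(0.8085)
step 10: x0=(-0.4592) x1=(1.3890) x2=(0.8344)
step 11: x0=(-0.4285) x1=(1.4429) x2=(0.8595)
step 12: x0=(-0.3977) x1=(1.4972) x2=(0.8837)
step 13: x0=(-0.3667) x1=(1.5519) x2=(0.9072)
step 14: x0=(-0.3355) x1=(1.6069) x2=(0.9299)
step 15: x0=(-0.3041) x1=(1.6621) x2=(0.9519)
step 16: x0=(-0.2724) x1=(1.7176) x2=(0.9733)
step 17: x0=(-0.2405) x1=(1.7733) x2=(0.9940)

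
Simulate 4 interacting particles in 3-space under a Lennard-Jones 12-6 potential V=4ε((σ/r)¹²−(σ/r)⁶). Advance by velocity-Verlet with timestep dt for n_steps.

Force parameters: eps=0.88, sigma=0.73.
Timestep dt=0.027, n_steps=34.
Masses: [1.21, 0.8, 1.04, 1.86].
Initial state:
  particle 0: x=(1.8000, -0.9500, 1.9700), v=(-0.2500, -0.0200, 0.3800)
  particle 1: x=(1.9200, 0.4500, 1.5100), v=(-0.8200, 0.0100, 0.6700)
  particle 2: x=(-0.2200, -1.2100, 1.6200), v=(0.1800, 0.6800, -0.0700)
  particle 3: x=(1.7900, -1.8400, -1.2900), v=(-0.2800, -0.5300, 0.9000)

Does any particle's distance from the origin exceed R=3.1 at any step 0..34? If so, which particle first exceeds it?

no

step 0: x0=(1.8000, -0.9500, 1.9700) x1=(1.9200, 0.4500, 1.5100) x2=(-0.2200, -1.2100, 1.6200) x3=(1.7900, -1.8400, -1.2900)
step 1: x0=(1.7932, -0.9505, 1.9802) x1=(1.8979, 0.4502, 1.5281) x2=(-0.2151, -1.1916, 1.6181) x3=(1.7824, -1.8543, -1.2657)
step 2: x0=(1.7865, -0.9509, 1.9904) x1=(1.8757, 0.4502, 1.5463) x2=(-0.2102, -1.1733, 1.6162) x3=(1.7749, -1.8686, -1.2414)
step 3: x0=(1.7797, -0.9511, 2.0006) x1=(1.8535, 0.4500, 1.5645) x2=(-0.2053, -1.1549, 1.6143) x3=(1.7673, -1.8829, -1.2171)
step 4: x0=(1.7730, -0.9512, 2.0107) x1=(1.8313, 0.4496, 1.5828) x2=(-0.2004, -1.1365, 1.6125) x3=(1.7598, -1.8972, -1.1928)
step 5: x0=(1.7662, -0.9512, 2.0208) x1=(1.8091, 0.4491, 1.6012) x2=(-0.1955, -1.1182, 1.6106) x3=(1.7522, -1.9115, -1.1685)
step 6: x0=(1.7594, -0.9511, 2.0308) x1=(1.7869, 0.4484, 1.6196) x2=(-0.1905, -1.0998, 1.6087) x3=(1.7446, -1.9259, -1.1442)
step 7: x0=(1.7526, -0.9509, 2.0408) x1=(1.7647, 0.4474, 1.6380) x2=(-0.1856, -1.0814, 1.6068) x3=(1.7371, -1.9402, -1.1199)
step 8: x0=(1.7458, -0.9505, 2.0508) x1=(1.7425, 0.4463, 1.6565) x2=(-0.1806, -1.0630, 1.6050) x3=(1.7295, -1.9545, -1.0956)
step 9: x0=(1.7390, -0.9500, 2.0607) x1=(1.7202, 0.4449, 1.6751) x2=(-0.1755, -1.0446, 1.6031) x3=(1.7220, -1.9688, -1.0713)
step 10: x0=(1.7321, -0.9494, 2.0706) x1=(1.6980, 0.4434, 1.6937) x2=(-0.1705, -1.0262, 1.6012) x3=(1.7144, -1.9831, -1.0470)
step 11: x0=(1.7253, -0.9486, 2.0804) x1=(1.6758, 0.4416, 1.7124) x2=(-0.1654, -1.0078, 1.5994) x3=(1.7068, -1.9974, -1.0227)
step 12: x0=(1.7184, -0.9477, 2.0902) x1=(1.6536, 0.4397, 1.7311) x2=(-0.1604, -0.9894, 1.5975) x3=(1.6993, -2.0117, -0.9984)
step 13: x0=(1.7115, -0.9467, 2.0999) x1=(1.6313, 0.4375, 1.7499) x2=(-0.1552, -0.9710, 1.5957) x3=(1.6917, -2.0260, -0.9741)
step 14: x0=(1.7045, -0.9455, 2.1096) x1=(1.6091, 0.4350, 1.7688) x2=(-0.1501, -0.9526, 1.5938) x3=(1.6841, -2.0403, -0.9497)
step 15: x0=(1.6976, -0.9441, 2.1193) x1=(1.5869, 0.4324, 1.7877) x2=(-0.1449, -0.9342, 1.5920) x3=(1.6766, -2.0546, -0.9254)
step 16: x0=(1.6906, -0.9426, 2.1289) x1=(1.5647, 0.4295, 1.8066) x2=(-0.1397, -0.9158, 1.5902) x3=(1.6690, -2.0689, -0.9011)
step 17: x0=(1.6835, -0.9410, 2.1385) x1=(1.5425, 0.4263, 1.8257) x2=(-0.1345, -0.8974, 1.5884) x3=(1.6615, -2.0832, -0.8768)
step 18: x0=(1.6765, -0.9391, 2.1480) x1=(1.5203, 0.4229, 1.8447) x2=(-0.1292, -0.8790, 1.5866) x3=(1.6539, -2.0975, -0.8525)
step 19: x0=(1.6693, -0.9371, 2.1575) x1=(1.4982, 0.4192, 1.8638) x2=(-0.1239, -0.8605, 1.5848) x3=(1.6463, -2.1118, -0.8282)
step 20: x0=(1.6622, -0.9350, 2.1670) x1=(1.4760, 0.4153, 1.8830) x2=(-0.1186, -0.8421, 1.5830) x3=(1.6388, -2.1262, -0.8039)
step 21: x0=(1.6550, -0.9326, 2.1764) x1=(1.4539, 0.4111, 1.9022) x2=(-0.1132, -0.8236, 1.5812) x3=(1.6312, -2.1405, -0.7796)
step 22: x0=(1.6477, -0.9301, 2.1857) x1=(1.4318, 0.4066, 1.9215) x2=(-0.1078, -0.8052, 1.5794) x3=(1.6237, -2.1548, -0.7553)
step 23: x0=(1.6404, -0.9274, 2.1950) x1=(1.4098, 0.4018, 1.9409) x2=(-0.1024, -0.7867, 1.5776) x3=(1.6161, -2.1691, -0.7310)
step 24: x0=(1.6331, -0.9245, 2.2043) x1=(1.3877, 0.3967, 1.9602) x2=(-0.0969, -0.7682, 1.5759) x3=(1.6085, -2.1834, -0.7066)
step 25: x0=(1.6257, -0.9214, 2.2135) x1=(1.3658, 0.3912, 1.9797) x2=(-0.0913, -0.7497, 1.5742) x3=(1.6010, -2.1977, -0.6823)
step 26: x0=(1.6182, -0.9181, 2.2227) x1=(1.3438, 0.3855, 1.9992) x2=(-0.0858, -0.7312, 1.5724) x3=(1.5934, -2.2120, -0.6580)
step 27: x0=(1.6106, -0.9145, 2.2318) x1=(1.3219, 0.3794, 2.0187) x2=(-0.0801, -0.7127, 1.5708) x3=(1.5858, -2.2263, -0.6337)
step 28: x0=(1.6030, -0.9108, 2.2408) x1=(1.3000, 0.3729, 2.0383) x2=(-0.0744, -0.6942, 1.5691) x3=(1.5783, -2.2406, -0.6094)
step 29: x0=(1.5953, -0.9068, 2.2499) x1=(1.2782, 0.3660, 2.0579) x2=(-0.0687, -0.6757, 1.5674) x3=(1.5707, -2.2549, -0.5851)
step 30: x0=(1.5874, -0.9025, 2.2588) x1=(1.2564, 0.3588, 2.0775) x2=(-0.0628, -0.6571, 1.5658) x3=(1.5631, -2.2692, -0.5607)
step 31: x0=(1.5795, -0.8980, 2.2678) x1=(1.2347, 0.3511, 2.0972) x2=(-0.0570, -0.6385, 1.5642) x3=(1.5556, -2.2835, -0.5364)
step 32: x0=(1.5715, -0.8932, 2.2766) x1=(1.2130, 0.3430, 2.1170) x2=(-0.0510, -0.6199, 1.5626) x3=(1.5480, -2.2978, -0.5121)
step 33: x0=(1.5634, -0.8882, 2.2855) x1=(1.1914, 0.3344, 2.1367) x2=(-0.0450, -0.6013, 1.5610) x3=(1.5404, -2.3121, -0.4878)
step 34: x0=(1.5552, -0.8828, 2.2943) x1=(1.1699, 0.3253, 2.1565) x2=(-0.0388, -0.5826, 1.5595) x3=(1.5329, -2.3264, -0.4635)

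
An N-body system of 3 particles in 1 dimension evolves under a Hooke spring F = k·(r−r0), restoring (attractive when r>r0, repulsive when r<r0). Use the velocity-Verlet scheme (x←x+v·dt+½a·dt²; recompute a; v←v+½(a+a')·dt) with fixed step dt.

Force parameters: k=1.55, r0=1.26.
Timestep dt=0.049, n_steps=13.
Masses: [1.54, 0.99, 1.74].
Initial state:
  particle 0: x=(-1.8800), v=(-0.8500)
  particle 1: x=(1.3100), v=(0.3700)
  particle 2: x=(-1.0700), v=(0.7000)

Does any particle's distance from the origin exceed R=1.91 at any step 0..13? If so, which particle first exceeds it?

step 0: x0=(-1.8800) x1=(1.3100) x2=(-1.0700)
step 1: x0=(-1.9199) x1=(1.3224) x2=(-1.0340)
step 2: x0=(-1.9558) x1=(1.3232) x2=(-0.9949)
step 3: x0=(-1.9877) x1=(1.3125) x2=(-0.9529)
step 4: x0=(-2.0151) x1=(1.2903) x2=(-0.9082)
step 5: x0=(-2.0379) x1=(1.2569) x2=(-0.8612)
step 6: x0=(-2.0561) x1=(1.2126) x2=(-0.8122)
step 7: x0=(-2.0694) x1=(1.1579) x2=(-0.7615)
step 8: x0=(-2.0779) x1=(1.0933) x2=(-0.7095)
step 9: x0=(-2.0815) x1=(1.0195) x2=(-0.6566)
step 10: x0=(-2.0802) x1=(0.9372) x2=(-0.6032)
step 11: x0=(-2.0742) x1=(0.8472) x2=(-0.5496)
step 12: x0=(-2.0635) x1=(0.7505) x2=(-0.4963)
step 13: x0=(-2.0483) x1=(0.6480) x2=(-0.4436)

yes, particle 0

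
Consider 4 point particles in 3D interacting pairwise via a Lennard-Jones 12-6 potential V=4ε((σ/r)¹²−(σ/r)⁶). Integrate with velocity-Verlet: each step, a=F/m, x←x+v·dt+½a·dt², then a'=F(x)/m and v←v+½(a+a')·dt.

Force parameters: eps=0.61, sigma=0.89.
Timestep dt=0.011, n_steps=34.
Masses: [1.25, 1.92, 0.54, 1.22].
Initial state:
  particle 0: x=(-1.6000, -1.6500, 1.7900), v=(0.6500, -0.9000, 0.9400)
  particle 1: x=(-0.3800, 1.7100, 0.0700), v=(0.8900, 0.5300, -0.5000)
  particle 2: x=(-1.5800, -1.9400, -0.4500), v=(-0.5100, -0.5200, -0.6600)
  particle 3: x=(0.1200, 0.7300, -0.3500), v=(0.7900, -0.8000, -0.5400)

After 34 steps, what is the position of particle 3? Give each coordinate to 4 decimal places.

step 0: x0=(-1.6000, -1.6500, 1.7900) x1=(-0.3800, 1.7100, 0.0700) x2=(-1.5800, -1.9400, -0.4500) x3=(0.1200, 0.7300, -0.3500)
step 1: x0=(-1.5928, -1.6599, 1.8003) x1=(-0.3702, 1.7158, 0.0645) x2=(-1.5856, -1.9457, -0.4573) x3=(0.1287, 0.7213, -0.3559)
step 2: x0=(-1.5857, -1.6698, 1.8107) x1=(-0.3603, 1.7215, 0.0589) x2=(-1.5912, -1.9514, -0.4645) x3=(0.1373, 0.7126, -0.3618)
step 3: x0=(-1.5785, -1.6797, 1.8210) x1=(-0.3505, 1.7272, 0.0534) x2=(-1.5968, -1.9572, -0.4718) x3=(0.1458, 0.7041, -0.3676)
step 4: x0=(-1.5714, -1.6896, 1.8313) x1=(-0.3405, 1.7327, 0.0478) x2=(-1.6024, -1.9629, -0.4790) x3=(0.1543, 0.6957, -0.3734)
step 5: x0=(-1.5642, -1.6995, 1.8417) x1=(-0.3306, 1.7382, 0.0421) x2=(-1.6080, -1.9686, -0.4862) x3=(0.1627, 0.6874, -0.3791)
step 6: x0=(-1.5571, -1.7094, 1.8520) x1=(-0.3206, 1.7437, 0.0365) x2=(-1.6137, -1.9743, -0.4935) x3=(0.1711, 0.6792, -0.3848)
step 7: x0=(-1.5499, -1.7193, 1.8623) x1=(-0.3106, 1.7491, 0.0308) x2=(-1.6193, -1.9800, -0.5007) x3=(0.1795, 0.6711, -0.3904)
step 8: x0=(-1.5428, -1.7292, 1.8727) x1=(-0.3006, 1.7544, 0.0251) x2=(-1.6249, -1.9857, -0.5079) x3=(0.1878, 0.6631, -0.3961)
step 9: x0=(-1.5356, -1.7391, 1.8830) x1=(-0.2905, 1.7597, 0.0193) x2=(-1.6305, -1.9914, -0.5152) x3=(0.1961, 0.6552, -0.4016)
step 10: x0=(-1.5285, -1.7490, 1.8933) x1=(-0.2804, 1.7649, 0.0136) x2=(-1.6361, -1.9971, -0.5224) x3=(0.2043, 0.6474, -0.4072)
step 11: x0=(-1.5213, -1.7589, 1.9036) x1=(-0.2703, 1.7700, 0.0078) x2=(-1.6417, -2.0029, -0.5296) x3=(0.2125, 0.6396, -0.4127)
step 12: x0=(-1.5142, -1.7688, 1.9139) x1=(-0.2602, 1.7752, 0.0020) x2=(-1.6473, -2.0086, -0.5368) x3=(0.2206, 0.6319, -0.4182)
step 13: x0=(-1.5070, -1.7787, 1.9243) x1=(-0.2501, 1.7802, -0.0038) x2=(-1.6529, -2.0143, -0.5440) x3=(0.2288, 0.6243, -0.4236)
step 14: x0=(-1.4999, -1.7886, 1.9346) x1=(-0.2399, 1.7852, -0.0096) x2=(-1.6585, -2.0200, -0.5512) x3=(0.2369, 0.6168, -0.4291)
step 15: x0=(-1.4927, -1.7985, 1.9449) x1=(-0.2297, 1.7902, -0.0154) x2=(-1.6641, -2.0257, -0.5584) x3=(0.2449, 0.6094, -0.4345)
step 16: x0=(-1.4856, -1.8084, 1.9552) x1=(-0.2195, 1.7951, -0.0213) x2=(-1.6697, -2.0314, -0.5656) x3=(0.2530, 0.6020, -0.4399)
step 17: x0=(-1.4784, -1.8183, 1.9655) x1=(-0.2093, 1.8000, -0.0272) x2=(-1.6753, -2.0371, -0.5728) x3=(0.2610, 0.5947, -0.4452)
step 18: x0=(-1.4713, -1.8282, 1.9758) x1=(-0.1991, 1.8049, -0.0330) x2=(-1.6809, -2.0428, -0.5800) x3=(0.2690, 0.5874, -0.4506)
step 19: x0=(-1.4641, -1.8381, 1.9861) x1=(-0.1888, 1.8097, -0.0389) x2=(-1.6865, -2.0485, -0.5872) x3=(0.2769, 0.5802, -0.4559)
step 20: x0=(-1.4570, -1.8480, 1.9964) x1=(-0.1785, 1.8144, -0.0448) x2=(-1.6921, -2.0542, -0.5944) x3=(0.2849, 0.5731, -0.4612)
step 21: x0=(-1.4498, -1.8579, 2.0068) x1=(-0.1683, 1.8192, -0.0508) x2=(-1.6977, -2.0599, -0.6016) x3=(0.2928, 0.5660, -0.4665)
step 22: x0=(-1.4427, -1.8678, 2.0171) x1=(-0.1580, 1.8239, -0.0567) x2=(-1.7033, -2.0656, -0.6088) x3=(0.3007, 0.5590, -0.4717)
step 23: x0=(-1.4355, -1.8777, 2.0274) x1=(-0.1477, 1.8285, -0.0626) x2=(-1.7089, -2.0713, -0.6160) x3=(0.3086, 0.5520, -0.4770)
step 24: x0=(-1.4284, -1.8876, 2.0377) x1=(-0.1374, 1.8332, -0.0686) x2=(-1.7145, -2.0770, -0.6232) x3=(0.3164, 0.5451, -0.4822)
step 25: x0=(-1.4212, -1.8975, 2.0480) x1=(-0.1271, 1.8378, -0.0745) x2=(-1.7201, -2.0827, -0.6303) x3=(0.3243, 0.5382, -0.4874)
step 26: x0=(-1.4141, -1.9074, 2.0583) x1=(-0.1167, 1.8423, -0.0805) x2=(-1.7257, -2.0884, -0.6375) x3=(0.3321, 0.5314, -0.4926)
step 27: x0=(-1.4070, -1.9173, 2.0686) x1=(-0.1064, 1.8469, -0.0865) x2=(-1.7313, -2.0941, -0.6447) x3=(0.3399, 0.5246, -0.4978)
step 28: x0=(-1.3998, -1.9272, 2.0789) x1=(-0.0960, 1.8514, -0.0925) x2=(-1.7369, -2.0998, -0.6519) x3=(0.3477, 0.5178, -0.5030)
step 29: x0=(-1.3927, -1.9371, 2.0892) x1=(-0.0857, 1.8559, -0.0985) x2=(-1.7425, -2.1055, -0.6591) x3=(0.3555, 0.5111, -0.5081)
step 30: x0=(-1.3855, -1.9470, 2.0995) x1=(-0.0753, 1.8604, -0.1045) x2=(-1.7481, -2.1112, -0.6662) x3=(0.3633, 0.5045, -0.5133)
step 31: x0=(-1.3784, -1.9569, 2.1098) x1=(-0.0649, 1.8648, -0.1105) x2=(-1.7537, -2.1169, -0.6734) x3=(0.3711, 0.4978, -0.5184)
step 32: x0=(-1.3712, -1.9668, 2.1201) x1=(-0.0545, 1.8692, -0.1165) x2=(-1.7593, -2.1226, -0.6806) x3=(0.3788, 0.4912, -0.5235)
step 33: x0=(-1.3641, -1.9767, 2.1304) x1=(-0.0441, 1.8736, -0.1225) x2=(-1.7649, -2.1283, -0.6878) x3=(0.3866, 0.4847, -0.5286)
step 34: x0=(-1.3569, -1.9866, 2.1407) x1=(-0.0338, 1.8780, -0.1286) x2=(-1.7705, -2.1340, -0.6949) x3=(0.3943, 0.4782, -0.5337)

(0.3943, 0.4782, -0.5337)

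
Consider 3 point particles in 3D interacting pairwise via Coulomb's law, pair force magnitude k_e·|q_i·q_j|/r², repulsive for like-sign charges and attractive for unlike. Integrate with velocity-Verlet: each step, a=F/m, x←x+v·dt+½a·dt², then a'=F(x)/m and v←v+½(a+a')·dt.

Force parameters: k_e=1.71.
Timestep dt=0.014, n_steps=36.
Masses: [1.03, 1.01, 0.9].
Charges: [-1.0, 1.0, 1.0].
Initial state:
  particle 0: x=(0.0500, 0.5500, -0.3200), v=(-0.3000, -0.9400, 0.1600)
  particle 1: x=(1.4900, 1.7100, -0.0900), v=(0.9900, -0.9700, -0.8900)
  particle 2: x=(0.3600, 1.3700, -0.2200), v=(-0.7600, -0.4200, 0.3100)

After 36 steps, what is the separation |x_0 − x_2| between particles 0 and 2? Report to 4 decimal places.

step 0: x0=(0.0500, 0.5500, -0.3200) x1=(1.4900, 1.7100, -0.0900) x2=(0.3600, 1.3700, -0.2200)
step 1: x0=(0.0459, 0.5371, -0.3177) x1=(1.5039, 1.6964, -0.1025) x2=(0.3492, 1.3639, -0.2157)
step 2: x0=(0.0420, 0.5246, -0.3154) x1=(1.5180, 1.6829, -0.1149) x2=(0.3379, 1.3572, -0.2115)
step 3: x0=(0.0384, 0.5125, -0.3130) x1=(1.5322, 1.6693, -0.1273) x2=(0.3262, 1.3500, -0.2073)
step 4: x0=(0.0349, 0.5009, -0.3106) x1=(1.5466, 1.6557, -0.1398) x2=(0.3142, 1.3424, -0.2033)
step 5: x0=(0.0316, 0.4897, -0.3081) x1=(1.5611, 1.6421, -0.1522) x2=(0.3018, 1.3342, -0.1993)
step 6: x0=(0.0286, 0.4790, -0.3055) x1=(1.5757, 1.6285, -0.1646) x2=(0.2891, 1.3256, -0.1953)
step 7: x0=(0.0257, 0.4687, -0.3029) x1=(1.5904, 1.6150, -0.1770) x2=(0.2760, 1.3164, -0.1914)
step 8: x0=(0.0230, 0.4588, -0.3002) x1=(1.6052, 1.6014, -0.1895) x2=(0.2625, 1.3068, -0.1876)
step 9: x0=(0.0205, 0.4494, -0.2975) x1=(1.6201, 1.5877, -0.2019) x2=(0.2488, 1.2967, -0.1839)
step 10: x0=(0.0181, 0.4405, -0.2947) x1=(1.6351, 1.5741, -0.2144) x2=(0.2347, 1.2861, -0.1802)
step 11: x0=(0.0159, 0.4319, -0.2919) x1=(1.6502, 1.5605, -0.2268) x2=(0.2204, 1.2749, -0.1765)
step 12: x0=(0.0139, 0.4239, -0.2890) x1=(1.6654, 1.5468, -0.2393) x2=(0.2057, 1.2633, -0.1729)
step 13: x0=(0.0121, 0.4163, -0.2860) x1=(1.6807, 1.5331, -0.2518) x2=(0.1908, 1.2512, -0.1694)
step 14: x0=(0.0104, 0.4092, -0.2830) x1=(1.6960, 1.5194, -0.2642) x2=(0.1756, 1.2386, -0.1659)
step 15: x0=(0.0089, 0.4025, -0.2799) x1=(1.7114, 1.5057, -0.2767) x2=(0.1602, 1.2254, -0.1625)
step 16: x0=(0.0075, 0.3963, -0.2768) x1=(1.7269, 1.4919, -0.2892) x2=(0.1445, 1.2117, -0.1592)
step 17: x0=(0.0062, 0.3907, -0.2736) x1=(1.7424, 1.4782, -0.3017) x2=(0.1286, 1.1974, -0.1559)
step 18: x0=(0.0051, 0.3855, -0.2703) x1=(1.7580, 1.4644, -0.3142) x2=(0.1125, 1.1826, -0.1527)
step 19: x0=(0.0042, 0.3809, -0.2669) x1=(1.7736, 1.4506, -0.3268) x2=(0.0962, 1.1672, -0.1495)
step 20: x0=(0.0033, 0.3768, -0.2635) x1=(1.7893, 1.4367, -0.3393) x2=(0.0797, 1.1513, -0.1465)
step 21: x0=(0.0026, 0.3733, -0.2600) x1=(1.8050, 1.4229, -0.3519) x2=(0.0630, 1.1347, -0.1435)
step 22: x0=(0.0019, 0.3703, -0.2564) x1=(1.8208, 1.4090, -0.3644) x2=(0.0462, 1.1174, -0.1405)
step 23: x0=(0.0014, 0.3679, -0.2528) x1=(1.8365, 1.3951, -0.3770) x2=(0.0292, 1.0996, -0.1377)
step 24: x0=(0.0010, 0.3662, -0.2490) x1=(1.8524, 1.3812, -0.3895) x2=(0.0120, 1.0810, -0.1350)
step 25: x0=(0.0006, 0.3651, -0.2452) x1=(1.8682, 1.3673, -0.4021) x2=(-0.0052, 1.0617, -0.1323)
step 26: x0=(0.0003, 0.3647, -0.2412) x1=(1.8841, 1.3533, -0.4147) x2=(-0.0225, 1.0417, -0.1298)
step 27: x0=(0.0000, 0.3650, -0.2372) x1=(1.9000, 1.3394, -0.4273) x2=(-0.0400, 1.0208, -0.1274)
step 28: x0=(-0.0002, 0.3660, -0.2330) x1=(1.9159, 1.3254, -0.4399) x2=(-0.0574, 0.9991, -0.1251)
step 29: x0=(-0.0005, 0.3678, -0.2288) x1=(1.9318, 1.3114, -0.4525) x2=(-0.0749, 0.9766, -0.1229)
step 30: x0=(-0.0008, 0.3705, -0.2243) x1=(1.9477, 1.2973, -0.4651) x2=(-0.0923, 0.9531, -0.1209)
step 31: x0=(-0.0012, 0.3742, -0.2198) x1=(1.9637, 1.2833, -0.4777) x2=(-0.1096, 0.9285, -0.1190)
step 32: x0=(-0.0017, 0.3788, -0.2150) x1=(1.9796, 1.2692, -0.4904) x2=(-0.1269, 0.9028, -0.1174)
step 33: x0=(-0.0024, 0.3844, -0.2101) x1=(1.9956, 1.2551, -0.5030) x2=(-0.1439, 0.8760, -0.1159)
step 34: x0=(-0.0033, 0.3912, -0.2050) x1=(2.0115, 1.2411, -0.5156) x2=(-0.1606, 0.8478, -0.1147)
step 35: x0=(-0.0047, 0.3993, -0.1996) x1=(2.0275, 1.2269, -0.5282) x2=(-0.1769, 0.8182, -0.1137)
step 36: x0=(-0.0065, 0.4089, -0.1940) x1=(2.0434, 1.2128, -0.5409) x2=(-0.1926, 0.7870, -0.1131)

0.4291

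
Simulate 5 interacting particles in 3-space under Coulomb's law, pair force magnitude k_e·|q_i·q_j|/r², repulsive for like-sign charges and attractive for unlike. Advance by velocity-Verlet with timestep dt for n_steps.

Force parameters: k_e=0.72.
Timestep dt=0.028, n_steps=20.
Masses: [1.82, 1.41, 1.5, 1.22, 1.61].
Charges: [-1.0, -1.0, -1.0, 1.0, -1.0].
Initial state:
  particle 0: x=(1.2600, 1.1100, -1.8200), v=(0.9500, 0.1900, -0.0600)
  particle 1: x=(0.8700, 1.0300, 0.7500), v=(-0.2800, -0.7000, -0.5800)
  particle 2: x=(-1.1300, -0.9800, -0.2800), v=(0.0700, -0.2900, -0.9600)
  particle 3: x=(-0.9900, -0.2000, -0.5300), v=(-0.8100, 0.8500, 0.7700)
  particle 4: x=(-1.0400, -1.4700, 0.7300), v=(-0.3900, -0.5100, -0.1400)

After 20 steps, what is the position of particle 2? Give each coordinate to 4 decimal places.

step 0: x0=(1.2600, 1.1100, -1.8200) x1=(0.8700, 1.0300, 0.7500) x2=(-1.1300, -0.9800, -0.2800) x3=(-0.9900, -0.2000, -0.5300) x4=(-1.0400, -1.4700, 0.7300)
step 1: x0=(1.2866, 1.1153, -1.8217) x1=(0.8622, 1.0104, 0.7338) x2=(-1.1280, -0.9878, -0.3071) x3=(-1.0127, -0.1765, -0.5083) x4=(-1.0509, -1.4843, 0.7262)
step 2: x0=(1.3132, 1.1207, -1.8235) x1=(0.8543, 0.9909, 0.7176) x2=(-1.1261, -0.9951, -0.3346) x3=(-1.0354, -0.1537, -0.4863) x4=(-1.0619, -1.4987, 0.7225)
step 3: x0=(1.3398, 1.1260, -1.8253) x1=(0.8465, 0.9713, 0.7015) x2=(-1.1241, -1.0017, -0.3624) x3=(-1.0580, -0.1316, -0.4641) x4=(-1.0728, -1.5132, 0.7190)
step 4: x0=(1.3664, 1.1314, -1.8271) x1=(0.8386, 0.9518, 0.6854) x2=(-1.1221, -1.0078, -0.3905) x3=(-1.0807, -0.1101, -0.4417) x4=(-1.0838, -1.5277, 0.7157)
step 5: x0=(1.3931, 1.1367, -1.8290) x1=(0.8308, 0.9324, 0.6694) x2=(-1.1202, -1.0134, -0.4189) x3=(-1.1032, -0.0893, -0.4192) x4=(-1.0948, -1.5423, 0.7125)
step 6: x0=(1.4197, 1.1421, -1.8310) x1=(0.8229, 0.9129, 0.6534) x2=(-1.1184, -1.0185, -0.4475) x3=(-1.1256, -0.0690, -0.3966) x4=(-1.1058, -1.5569, 0.7095)
step 7: x0=(1.4464, 1.1475, -1.8330) x1=(0.8150, 0.8935, 0.6374) x2=(-1.1166, -1.0232, -0.4763) x3=(-1.1480, -0.0493, -0.3740) x4=(-1.1169, -1.5716, 0.7067)
step 8: x0=(1.4730, 1.1530, -1.8350) x1=(0.8071, 0.8742, 0.6215) x2=(-1.1148, -1.0273, -0.5052) x3=(-1.1702, -0.0302, -0.3513) x4=(-1.1279, -1.5864, 0.7039)
step 9: x0=(1.4997, 1.1584, -1.8371) x1=(0.7992, 0.8548, 0.6056) x2=(-1.1131, -1.0311, -0.5343) x3=(-1.1923, -0.0115, -0.3285) x4=(-1.1391, -1.6011, 0.7013)
step 10: x0=(1.5264, 1.1639, -1.8393) x1=(0.7912, 0.8355, 0.5898) x2=(-1.1115, -1.0345, -0.5635) x3=(-1.2143, 0.0066, -0.3058) x4=(-1.1502, -1.6159, 0.6989)
step 11: x0=(1.5531, 1.1693, -1.8415) x1=(0.7833, 0.8162, 0.5741) x2=(-1.1100, -1.0376, -0.5929) x3=(-1.2361, 0.0244, -0.2831) x4=(-1.1614, -1.6308, 0.6965)
step 12: x0=(1.5798, 1.1748, -1.8437) x1=(0.7753, 0.7969, 0.5584) x2=(-1.1085, -1.0403, -0.6223) x3=(-1.2577, 0.0417, -0.2604) x4=(-1.1727, -1.6456, 0.6943)
step 13: x0=(1.6066, 1.1804, -1.8460) x1=(0.7673, 0.7777, 0.5427) x2=(-1.1072, -1.0428, -0.6518) x3=(-1.2792, 0.0586, -0.2378) x4=(-1.1840, -1.6605, 0.6922)
step 14: x0=(1.6334, 1.1859, -1.8484) x1=(0.7592, 0.7585, 0.5271) x2=(-1.1059, -1.0449, -0.6814) x3=(-1.3005, 0.0751, -0.2152) x4=(-1.1953, -1.6754, 0.6902)
step 15: x0=(1.6601, 1.1914, -1.8508) x1=(0.7511, 0.7393, 0.5115) x2=(-1.1046, -1.0468, -0.7110) x3=(-1.3217, 0.0913, -0.1926) x4=(-1.2067, -1.6904, 0.6883)
step 16: x0=(1.6869, 1.1970, -1.8532) x1=(0.7430, 0.7202, 0.4960) x2=(-1.1035, -1.0485, -0.7407) x3=(-1.3427, 0.1071, -0.1701) x4=(-1.2181, -1.7053, 0.6865)
step 17: x0=(1.7138, 1.2026, -1.8557) x1=(0.7349, 0.7011, 0.4805) x2=(-1.1024, -1.0500, -0.7705) x3=(-1.3635, 0.1227, -0.1477) x4=(-1.2296, -1.7203, 0.6848)
step 18: x0=(1.7406, 1.2083, -1.8582) x1=(0.7267, 0.6820, 0.4651) x2=(-1.1015, -1.0513, -0.8003) x3=(-1.3842, 0.1379, -0.1253) x4=(-1.2411, -1.7353, 0.6833)
step 19: x0=(1.7675, 1.2139, -1.8608) x1=(0.7185, 0.6629, 0.4498) x2=(-1.1006, -1.0524, -0.8301) x3=(-1.4047, 0.1529, -0.1030) x4=(-1.2526, -1.7503, 0.6818)
step 20: x0=(1.7944, 1.2196, -1.8634) x1=(0.7102, 0.6439, 0.4345) x2=(-1.0997, -1.0533, -0.8600) x3=(-1.4250, 0.1677, -0.0808) x4=(-1.2643, -1.7653, 0.6804)

(-1.0997, -1.0533, -0.8600)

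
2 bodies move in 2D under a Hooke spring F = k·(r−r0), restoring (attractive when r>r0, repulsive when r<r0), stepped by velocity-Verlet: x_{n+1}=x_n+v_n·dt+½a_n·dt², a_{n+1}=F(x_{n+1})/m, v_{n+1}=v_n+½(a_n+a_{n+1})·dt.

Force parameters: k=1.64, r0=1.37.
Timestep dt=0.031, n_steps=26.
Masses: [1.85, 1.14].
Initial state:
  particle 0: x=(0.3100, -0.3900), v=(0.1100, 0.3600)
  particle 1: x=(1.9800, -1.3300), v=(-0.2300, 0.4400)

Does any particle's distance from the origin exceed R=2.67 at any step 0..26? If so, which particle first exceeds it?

no

step 0: x0=(0.3100, -0.3900) x1=(1.9800, -1.3300)
step 1: x0=(0.3136, -0.3790) x1=(1.9725, -1.3162)
step 2: x0=(0.3176, -0.3681) x1=(1.9644, -1.3020)
step 3: x0=(0.3220, -0.3575) x1=(1.9557, -1.2874)
step 4: x0=(0.3268, -0.3471) x1=(1.9464, -1.2725)
step 5: x0=(0.3319, -0.3370) x1=(1.9364, -1.2573)
step 6: x0=(0.3374, -0.3270) x1=(1.9259, -1.2417)
step 7: x0=(0.3433, -0.3172) x1=(1.9148, -1.2259)
step 8: x0=(0.3494, -0.3076) x1=(1.9032, -1.2097)
step 9: x0=(0.3559, -0.2982) x1=(1.8911, -1.1932)
step 10: x0=(0.3627, -0.2890) x1=(1.8785, -1.1764)
step 11: x0=(0.3698, -0.2799) x1=(1.8655, -1.1594)
step 12: x0=(0.3771, -0.2710) x1=(1.8520, -1.1421)
step 13: x0=(0.3847, -0.2623) x1=(1.8381, -1.1245)
step 14: x0=(0.3925, -0.2536) x1=(1.8238, -1.1068)
step 15: x0=(0.4005, -0.2452) x1=(1.8091, -1.0888)
step 16: x0=(0.4088, -0.2368) x1=(1.7942, -1.0706)
step 17: x0=(0.4172, -0.2285) x1=(1.7789, -1.0523)
step 18: x0=(0.4258, -0.2204) x1=(1.7634, -1.0338)
step 19: x0=(0.4345, -0.2123) x1=(1.7477, -1.0151)
step 20: x0=(0.4433, -0.2043) x1=(1.7317, -0.9964)
step 21: x0=(0.4523, -0.1963) x1=(1.7156, -0.9775)
step 22: x0=(0.4613, -0.1885) x1=(1.6994, -0.9586)
step 23: x0=(0.4704, -0.1806) x1=(1.6830, -0.9395)
step 24: x0=(0.4795, -0.1728) x1=(1.6666, -0.9205)
step 25: x0=(0.4887, -0.1650) x1=(1.6501, -0.9014)
step 26: x0=(0.4978, -0.1572) x1=(1.6337, -0.8823)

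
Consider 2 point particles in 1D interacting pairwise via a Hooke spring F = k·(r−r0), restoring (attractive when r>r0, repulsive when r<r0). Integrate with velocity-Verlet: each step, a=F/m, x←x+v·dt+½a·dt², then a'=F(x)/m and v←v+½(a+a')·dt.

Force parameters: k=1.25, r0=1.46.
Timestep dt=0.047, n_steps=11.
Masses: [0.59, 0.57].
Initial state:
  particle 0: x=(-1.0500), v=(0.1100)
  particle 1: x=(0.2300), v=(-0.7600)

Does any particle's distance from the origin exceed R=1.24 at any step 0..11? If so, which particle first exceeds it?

step 0: x0=(-1.0500) x1=(0.2300)
step 1: x0=(-1.0453) x1=(0.1947)
step 2: x0=(-1.0415) x1=(0.1605)
step 3: x0=(-1.0390) x1=(0.1275)
step 4: x0=(-1.0379) x1=(0.0960)
step 5: x0=(-1.0383) x1=(0.0660)
step 6: x0=(-1.0403) x1=(0.0378)
step 7: x0=(-1.0442) x1=(0.0114)
step 8: x0=(-1.0499) x1=(-0.0131)
step 9: x0=(-1.0576) x1=(-0.0354)
step 10: x0=(-1.0674) x1=(-0.0557)
step 11: x0=(-1.0792) x1=(-0.0738)

no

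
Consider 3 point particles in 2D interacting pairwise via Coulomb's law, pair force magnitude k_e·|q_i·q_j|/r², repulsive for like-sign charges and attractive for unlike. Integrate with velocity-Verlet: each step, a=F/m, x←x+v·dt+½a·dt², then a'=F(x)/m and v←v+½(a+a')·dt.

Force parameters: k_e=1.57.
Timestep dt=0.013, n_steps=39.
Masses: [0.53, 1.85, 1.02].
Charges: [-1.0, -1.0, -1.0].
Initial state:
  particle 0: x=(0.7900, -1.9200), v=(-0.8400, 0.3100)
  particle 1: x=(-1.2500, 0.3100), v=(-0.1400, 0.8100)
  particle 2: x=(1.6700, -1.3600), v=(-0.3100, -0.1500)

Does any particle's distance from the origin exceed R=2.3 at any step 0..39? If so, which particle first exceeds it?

no

step 0: x0=(0.7900, -1.9200) x1=(-1.2500, 0.3100) x2=(1.6700, -1.3600)
step 1: x0=(0.7789, -1.9161) x1=(-1.2518, 0.3205) x2=(1.6661, -1.3619)
step 2: x0=(0.7675, -1.9125) x1=(-1.2537, 0.3311) x2=(1.6624, -1.3637)
step 3: x0=(0.7557, -1.9092) x1=(-1.2556, 0.3417) x2=(1.6589, -1.3653)
step 4: x0=(0.7435, -1.9061) x1=(-1.2575, 0.3523) x2=(1.6556, -1.3669)
step 5: x0=(0.7310, -1.9034) x1=(-1.2594, 0.3629) x2=(1.6526, -1.3683)
step 6: x0=(0.7182, -1.9008) x1=(-1.2613, 0.3735) x2=(1.6498, -1.3697)
step 7: x0=(0.7050, -1.8986) x1=(-1.2633, 0.3842) x2=(1.6472, -1.3709)
step 8: x0=(0.6915, -1.8966) x1=(-1.2652, 0.3948) x2=(1.6448, -1.3721)
step 9: x0=(0.6776, -1.8948) x1=(-1.2672, 0.4055) x2=(1.6426, -1.3731)
step 10: x0=(0.6634, -1.8933) x1=(-1.2693, 0.4162) x2=(1.6407, -1.3741)
step 11: x0=(0.6489, -1.8920) x1=(-1.2713, 0.4269) x2=(1.6389, -1.3750)
step 12: x0=(0.6341, -1.8909) x1=(-1.2734, 0.4377) x2=(1.6373, -1.3758)
step 13: x0=(0.6190, -1.8901) x1=(-1.2755, 0.4484) x2=(1.6360, -1.3765)
step 14: x0=(0.6035, -1.8894) x1=(-1.2776, 0.4592) x2=(1.6348, -1.3771)
step 15: x0=(0.5877, -1.8890) x1=(-1.2797, 0.4700) x2=(1.6338, -1.3777)
step 16: x0=(0.5717, -1.8888) x1=(-1.2818, 0.4808) x2=(1.6331, -1.3781)
step 17: x0=(0.5553, -1.8888) x1=(-1.2840, 0.4916) x2=(1.6325, -1.3785)
step 18: x0=(0.5387, -1.8890) x1=(-1.2862, 0.5025) x2=(1.6321, -1.3789)
step 19: x0=(0.5218, -1.8894) x1=(-1.2884, 0.5134) x2=(1.6319, -1.3792)
step 20: x0=(0.5046, -1.8899) x1=(-1.2906, 0.5243) x2=(1.6318, -1.3794)
step 21: x0=(0.4872, -1.8907) x1=(-1.2928, 0.5352) x2=(1.6319, -1.3796)
step 22: x0=(0.4695, -1.8916) x1=(-1.2951, 0.5461) x2=(1.6322, -1.3797)
step 23: x0=(0.4515, -1.8927) x1=(-1.2974, 0.5571) x2=(1.6327, -1.3797)
step 24: x0=(0.4333, -1.8939) x1=(-1.2997, 0.5680) x2=(1.6333, -1.3797)
step 25: x0=(0.4149, -1.8953) x1=(-1.3020, 0.5790) x2=(1.6341, -1.3797)
step 26: x0=(0.3962, -1.8969) x1=(-1.3043, 0.5900) x2=(1.6350, -1.3796)
step 27: x0=(0.3773, -1.8986) x1=(-1.3067, 0.6010) x2=(1.6361, -1.3794)
step 28: x0=(0.3582, -1.9005) x1=(-1.3090, 0.6121) x2=(1.6373, -1.3793)
step 29: x0=(0.3389, -1.9025) x1=(-1.3114, 0.6232) x2=(1.6387, -1.3790)
step 30: x0=(0.3193, -1.9046) x1=(-1.3138, 0.6342) x2=(1.6402, -1.3788)
step 31: x0=(0.2996, -1.9069) x1=(-1.3163, 0.6453) x2=(1.6419, -1.3785)
step 32: x0=(0.2797, -1.9094) x1=(-1.3187, 0.6565) x2=(1.6436, -1.3782)
step 33: x0=(0.2595, -1.9119) x1=(-1.3212, 0.6676) x2=(1.6455, -1.3778)
step 34: x0=(0.2392, -1.9146) x1=(-1.3237, 0.6788) x2=(1.6476, -1.3774)
step 35: x0=(0.2188, -1.9174) x1=(-1.3261, 0.6900) x2=(1.6497, -1.3770)
step 36: x0=(0.1981, -1.9203) x1=(-1.3287, 0.7012) x2=(1.6520, -1.3765)
step 37: x0=(0.1773, -1.9234) x1=(-1.3312, 0.7124) x2=(1.6544, -1.3761)
step 38: x0=(0.1563, -1.9266) x1=(-1.3337, 0.7236) x2=(1.6569, -1.3756)
step 39: x0=(0.1352, -1.9299) x1=(-1.3363, 0.7349) x2=(1.6596, -1.3751)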